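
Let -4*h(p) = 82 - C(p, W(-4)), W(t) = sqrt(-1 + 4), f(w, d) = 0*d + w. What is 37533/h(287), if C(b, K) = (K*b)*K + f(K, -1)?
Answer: 58476414/303419 - 75066*sqrt(3)/303419 ≈ 192.30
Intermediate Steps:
f(w, d) = w (f(w, d) = 0 + w = w)
W(t) = sqrt(3)
C(b, K) = K + b*K**2 (C(b, K) = (K*b)*K + K = b*K**2 + K = K + b*K**2)
h(p) = -41/2 + sqrt(3)*(1 + p*sqrt(3))/4 (h(p) = -(82 - sqrt(3)*(1 + sqrt(3)*p))/4 = -(82 - sqrt(3)*(1 + p*sqrt(3)))/4 = -41/2 + sqrt(3)*(1 + p*sqrt(3))/4)
37533/h(287) = 37533/(-41/2 + sqrt(3)/4 + (3/4)*287) = 37533/(-41/2 + sqrt(3)/4 + 861/4) = 37533/(779/4 + sqrt(3)/4)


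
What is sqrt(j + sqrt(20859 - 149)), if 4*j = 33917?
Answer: sqrt(33917 + 4*sqrt(20710))/2 ≈ 92.861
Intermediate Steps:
j = 33917/4 (j = (1/4)*33917 = 33917/4 ≈ 8479.3)
sqrt(j + sqrt(20859 - 149)) = sqrt(33917/4 + sqrt(20859 - 149)) = sqrt(33917/4 + sqrt(20710))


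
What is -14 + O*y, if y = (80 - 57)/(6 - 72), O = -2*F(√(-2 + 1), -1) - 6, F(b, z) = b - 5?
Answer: -508/33 + 23*I/33 ≈ -15.394 + 0.69697*I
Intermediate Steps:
F(b, z) = -5 + b
O = 4 - 2*I (O = -2*(-5 + √(-2 + 1)) - 6 = -2*(-5 + √(-1)) - 6 = -2*(-5 + I) - 6 = (10 - 2*I) - 6 = 4 - 2*I ≈ 4.0 - 2.0*I)
y = -23/66 (y = 23/(-66) = 23*(-1/66) = -23/66 ≈ -0.34848)
-14 + O*y = -14 + (4 - 2*I)*(-23/66) = -14 + (-46/33 + 23*I/33) = -508/33 + 23*I/33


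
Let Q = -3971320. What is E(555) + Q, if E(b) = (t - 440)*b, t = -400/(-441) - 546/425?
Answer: -52675541482/12495 ≈ -4.2157e+6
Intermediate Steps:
t = -70786/187425 (t = -400*(-1/441) - 546*1/425 = 400/441 - 546/425 = -70786/187425 ≈ -0.37768)
E(b) = -82537786*b/187425 (E(b) = (-70786/187425 - 440)*b = -82537786*b/187425)
E(555) + Q = -82537786/187425*555 - 3971320 = -3053898082/12495 - 3971320 = -52675541482/12495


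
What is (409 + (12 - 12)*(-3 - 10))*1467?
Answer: 600003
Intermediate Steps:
(409 + (12 - 12)*(-3 - 10))*1467 = (409 + 0*(-13))*1467 = (409 + 0)*1467 = 409*1467 = 600003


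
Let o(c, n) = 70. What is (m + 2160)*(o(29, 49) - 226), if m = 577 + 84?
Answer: -440076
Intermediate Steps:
m = 661
(m + 2160)*(o(29, 49) - 226) = (661 + 2160)*(70 - 226) = 2821*(-156) = -440076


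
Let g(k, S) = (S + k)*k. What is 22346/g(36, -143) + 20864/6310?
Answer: -15158783/6076530 ≈ -2.4946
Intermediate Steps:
g(k, S) = k*(S + k)
22346/g(36, -143) + 20864/6310 = 22346/((36*(-143 + 36))) + 20864/6310 = 22346/((36*(-107))) + 20864*(1/6310) = 22346/(-3852) + 10432/3155 = 22346*(-1/3852) + 10432/3155 = -11173/1926 + 10432/3155 = -15158783/6076530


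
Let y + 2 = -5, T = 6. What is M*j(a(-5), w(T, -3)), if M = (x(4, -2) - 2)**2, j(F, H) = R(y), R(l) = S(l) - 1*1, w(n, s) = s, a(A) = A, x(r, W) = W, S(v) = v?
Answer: -128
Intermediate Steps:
y = -7 (y = -2 - 5 = -7)
R(l) = -1 + l (R(l) = l - 1*1 = l - 1 = -1 + l)
j(F, H) = -8 (j(F, H) = -1 - 7 = -8)
M = 16 (M = (-2 - 2)**2 = (-4)**2 = 16)
M*j(a(-5), w(T, -3)) = 16*(-8) = -128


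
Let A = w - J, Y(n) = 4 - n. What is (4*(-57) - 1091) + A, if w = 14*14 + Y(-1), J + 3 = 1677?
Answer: -2792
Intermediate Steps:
J = 1674 (J = -3 + 1677 = 1674)
w = 201 (w = 14*14 + (4 - 1*(-1)) = 196 + (4 + 1) = 196 + 5 = 201)
A = -1473 (A = 201 - 1*1674 = 201 - 1674 = -1473)
(4*(-57) - 1091) + A = (4*(-57) - 1091) - 1473 = (-228 - 1091) - 1473 = -1319 - 1473 = -2792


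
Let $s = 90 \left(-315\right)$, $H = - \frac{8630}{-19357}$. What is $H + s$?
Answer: $- \frac{548762320}{19357} \approx -28350.0$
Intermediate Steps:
$H = \frac{8630}{19357}$ ($H = \left(-8630\right) \left(- \frac{1}{19357}\right) = \frac{8630}{19357} \approx 0.44583$)
$s = -28350$
$H + s = \frac{8630}{19357} - 28350 = - \frac{548762320}{19357}$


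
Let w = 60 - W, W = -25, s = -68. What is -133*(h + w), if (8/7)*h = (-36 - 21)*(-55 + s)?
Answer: -6617681/8 ≈ -8.2721e+5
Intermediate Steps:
h = 49077/8 (h = 7*((-36 - 21)*(-55 - 68))/8 = 7*(-57*(-123))/8 = (7/8)*7011 = 49077/8 ≈ 6134.6)
w = 85 (w = 60 - 1*(-25) = 60 + 25 = 85)
-133*(h + w) = -133*(49077/8 + 85) = -133*49757/8 = -6617681/8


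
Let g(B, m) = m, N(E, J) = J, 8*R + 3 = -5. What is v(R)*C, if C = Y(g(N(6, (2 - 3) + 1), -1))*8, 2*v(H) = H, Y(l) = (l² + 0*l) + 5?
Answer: -24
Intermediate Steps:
R = -1 (R = -3/8 + (⅛)*(-5) = -3/8 - 5/8 = -1)
Y(l) = 5 + l² (Y(l) = (l² + 0) + 5 = l² + 5 = 5 + l²)
v(H) = H/2
C = 48 (C = (5 + (-1)²)*8 = (5 + 1)*8 = 6*8 = 48)
v(R)*C = ((½)*(-1))*48 = -½*48 = -24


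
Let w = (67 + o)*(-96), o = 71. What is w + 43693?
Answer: 30445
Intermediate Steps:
w = -13248 (w = (67 + 71)*(-96) = 138*(-96) = -13248)
w + 43693 = -13248 + 43693 = 30445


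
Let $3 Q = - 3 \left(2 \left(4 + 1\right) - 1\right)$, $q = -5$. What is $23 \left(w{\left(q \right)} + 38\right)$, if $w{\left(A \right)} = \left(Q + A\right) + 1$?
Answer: $575$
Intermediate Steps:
$Q = -9$ ($Q = \frac{\left(-3\right) \left(2 \left(4 + 1\right) - 1\right)}{3} = \frac{\left(-3\right) \left(2 \cdot 5 - 1\right)}{3} = \frac{\left(-3\right) \left(10 - 1\right)}{3} = \frac{\left(-3\right) 9}{3} = \frac{1}{3} \left(-27\right) = -9$)
$w{\left(A \right)} = -8 + A$ ($w{\left(A \right)} = \left(-9 + A\right) + 1 = -8 + A$)
$23 \left(w{\left(q \right)} + 38\right) = 23 \left(\left(-8 - 5\right) + 38\right) = 23 \left(-13 + 38\right) = 23 \cdot 25 = 575$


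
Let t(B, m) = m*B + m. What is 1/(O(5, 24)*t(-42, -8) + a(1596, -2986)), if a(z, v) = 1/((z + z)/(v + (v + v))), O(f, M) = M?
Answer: 532/4186411 ≈ 0.00012708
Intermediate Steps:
t(B, m) = m + B*m (t(B, m) = B*m + m = m + B*m)
a(z, v) = 3*v/(2*z) (a(z, v) = 1/((2*z)/(v + 2*v)) = 1/((2*z)/((3*v))) = 1/((2*z)*(1/(3*v))) = 1/(2*z/(3*v)) = 3*v/(2*z))
1/(O(5, 24)*t(-42, -8) + a(1596, -2986)) = 1/(24*(-8*(1 - 42)) + (3/2)*(-2986)/1596) = 1/(24*(-8*(-41)) + (3/2)*(-2986)*(1/1596)) = 1/(24*328 - 1493/532) = 1/(7872 - 1493/532) = 1/(4186411/532) = 532/4186411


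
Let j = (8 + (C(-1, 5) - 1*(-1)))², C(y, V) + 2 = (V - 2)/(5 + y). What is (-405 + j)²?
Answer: 30459361/256 ≈ 1.1898e+5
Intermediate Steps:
C(y, V) = -2 + (-2 + V)/(5 + y) (C(y, V) = -2 + (V - 2)/(5 + y) = -2 + (-2 + V)/(5 + y))
j = 961/16 (j = (8 + ((-12 + 5 - 2*(-1))/(5 - 1) - 1*(-1)))² = (8 + ((-12 + 5 + 2)/4 + 1))² = (8 + ((¼)*(-5) + 1))² = (8 + (-5/4 + 1))² = (8 - ¼)² = (31/4)² = 961/16 ≈ 60.063)
(-405 + j)² = (-405 + 961/16)² = (-5519/16)² = 30459361/256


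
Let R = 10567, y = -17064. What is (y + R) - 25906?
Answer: -32403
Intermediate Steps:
(y + R) - 25906 = (-17064 + 10567) - 25906 = -6497 - 25906 = -32403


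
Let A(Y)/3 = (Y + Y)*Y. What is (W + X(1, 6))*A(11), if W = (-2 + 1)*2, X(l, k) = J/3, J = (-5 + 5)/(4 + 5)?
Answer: -1452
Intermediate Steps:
J = 0 (J = 0/9 = 0*(⅑) = 0)
X(l, k) = 0 (X(l, k) = 0/3 = 0*(⅓) = 0)
W = -2 (W = -1*2 = -2)
A(Y) = 6*Y² (A(Y) = 3*((Y + Y)*Y) = 3*((2*Y)*Y) = 3*(2*Y²) = 6*Y²)
(W + X(1, 6))*A(11) = (-2 + 0)*(6*11²) = -12*121 = -2*726 = -1452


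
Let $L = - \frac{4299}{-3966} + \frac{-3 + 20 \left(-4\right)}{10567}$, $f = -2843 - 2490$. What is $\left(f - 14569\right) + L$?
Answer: $- \frac{278007428963}{13969574} \approx -19901.0$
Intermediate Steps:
$f = -5333$
$L = \frac{15032785}{13969574}$ ($L = \left(-4299\right) \left(- \frac{1}{3966}\right) + \left(-3 - 80\right) \frac{1}{10567} = \frac{1433}{1322} - \frac{83}{10567} = \frac{15032785}{13969574} \approx 1.0761$)
$\left(f - 14569\right) + L = \left(-5333 - 14569\right) + \frac{15032785}{13969574} = -19902 + \frac{15032785}{13969574} = - \frac{278007428963}{13969574}$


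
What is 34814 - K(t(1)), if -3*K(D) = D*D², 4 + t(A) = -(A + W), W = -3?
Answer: 104434/3 ≈ 34811.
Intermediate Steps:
t(A) = -1 - A (t(A) = -4 - (A - 3) = -4 - (-3 + A) = -4 + (3 - A) = -1 - A)
K(D) = -D³/3 (K(D) = -D*D²/3 = -D³/3)
34814 - K(t(1)) = 34814 - (-1)*(-1 - 1*1)³/3 = 34814 - (-1)*(-1 - 1)³/3 = 34814 - (-1)*(-2)³/3 = 34814 - (-1)*(-8)/3 = 34814 - 1*8/3 = 34814 - 8/3 = 104434/3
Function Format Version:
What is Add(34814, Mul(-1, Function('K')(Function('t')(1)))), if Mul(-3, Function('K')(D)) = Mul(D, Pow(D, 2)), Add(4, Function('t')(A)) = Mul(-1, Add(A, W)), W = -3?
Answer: Rational(104434, 3) ≈ 34811.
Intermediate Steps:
Function('t')(A) = Add(-1, Mul(-1, A)) (Function('t')(A) = Add(-4, Mul(-1, Add(A, -3))) = Add(-4, Mul(-1, Add(-3, A))) = Add(-4, Add(3, Mul(-1, A))) = Add(-1, Mul(-1, A)))
Function('K')(D) = Mul(Rational(-1, 3), Pow(D, 3)) (Function('K')(D) = Mul(Rational(-1, 3), Mul(D, Pow(D, 2))) = Mul(Rational(-1, 3), Pow(D, 3)))
Add(34814, Mul(-1, Function('K')(Function('t')(1)))) = Add(34814, Mul(-1, Mul(Rational(-1, 3), Pow(Add(-1, Mul(-1, 1)), 3)))) = Add(34814, Mul(-1, Mul(Rational(-1, 3), Pow(Add(-1, -1), 3)))) = Add(34814, Mul(-1, Mul(Rational(-1, 3), Pow(-2, 3)))) = Add(34814, Mul(-1, Mul(Rational(-1, 3), -8))) = Add(34814, Mul(-1, Rational(8, 3))) = Add(34814, Rational(-8, 3)) = Rational(104434, 3)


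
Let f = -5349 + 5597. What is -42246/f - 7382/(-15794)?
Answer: -166350647/979228 ≈ -169.88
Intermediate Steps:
f = 248
-42246/f - 7382/(-15794) = -42246/248 - 7382/(-15794) = -42246*1/248 - 7382*(-1/15794) = -21123/124 + 3691/7897 = -166350647/979228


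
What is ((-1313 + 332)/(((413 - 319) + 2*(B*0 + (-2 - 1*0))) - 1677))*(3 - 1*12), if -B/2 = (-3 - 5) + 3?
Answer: -2943/529 ≈ -5.5633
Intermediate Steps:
B = 10 (B = -2*((-3 - 5) + 3) = -2*(-8 + 3) = -2*(-5) = 10)
((-1313 + 332)/(((413 - 319) + 2*(B*0 + (-2 - 1*0))) - 1677))*(3 - 1*12) = ((-1313 + 332)/(((413 - 319) + 2*(10*0 + (-2 - 1*0))) - 1677))*(3 - 1*12) = (-981/((94 + 2*(0 + (-2 + 0))) - 1677))*(3 - 12) = -981/((94 + 2*(0 - 2)) - 1677)*(-9) = -981/((94 + 2*(-2)) - 1677)*(-9) = -981/((94 - 4) - 1677)*(-9) = -981/(90 - 1677)*(-9) = -981/(-1587)*(-9) = -981*(-1/1587)*(-9) = (327/529)*(-9) = -2943/529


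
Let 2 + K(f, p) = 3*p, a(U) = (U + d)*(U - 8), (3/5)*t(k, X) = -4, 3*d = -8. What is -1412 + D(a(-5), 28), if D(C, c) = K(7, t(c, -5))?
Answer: -1434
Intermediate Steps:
d = -8/3 (d = (⅓)*(-8) = -8/3 ≈ -2.6667)
t(k, X) = -20/3 (t(k, X) = (5/3)*(-4) = -20/3)
a(U) = (-8 + U)*(-8/3 + U) (a(U) = (U - 8/3)*(U - 8) = (-8/3 + U)*(-8 + U) = (-8 + U)*(-8/3 + U))
K(f, p) = -2 + 3*p
D(C, c) = -22 (D(C, c) = -2 + 3*(-20/3) = -2 - 20 = -22)
-1412 + D(a(-5), 28) = -1412 - 22 = -1434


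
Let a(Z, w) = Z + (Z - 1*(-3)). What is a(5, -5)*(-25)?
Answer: -325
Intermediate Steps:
a(Z, w) = 3 + 2*Z (a(Z, w) = Z + (Z + 3) = Z + (3 + Z) = 3 + 2*Z)
a(5, -5)*(-25) = (3 + 2*5)*(-25) = (3 + 10)*(-25) = 13*(-25) = -325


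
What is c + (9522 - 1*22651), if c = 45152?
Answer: 32023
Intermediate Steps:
c + (9522 - 1*22651) = 45152 + (9522 - 1*22651) = 45152 + (9522 - 22651) = 45152 - 13129 = 32023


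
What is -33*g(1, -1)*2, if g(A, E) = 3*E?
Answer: 198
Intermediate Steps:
-33*g(1, -1)*2 = -99*(-1)*2 = -33*(-3)*2 = 99*2 = 198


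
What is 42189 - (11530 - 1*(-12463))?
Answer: 18196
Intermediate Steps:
42189 - (11530 - 1*(-12463)) = 42189 - (11530 + 12463) = 42189 - 1*23993 = 42189 - 23993 = 18196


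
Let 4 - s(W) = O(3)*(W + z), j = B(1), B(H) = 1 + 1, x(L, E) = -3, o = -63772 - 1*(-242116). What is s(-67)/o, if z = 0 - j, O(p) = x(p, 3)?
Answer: -203/178344 ≈ -0.0011382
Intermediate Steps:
o = 178344 (o = -63772 + 242116 = 178344)
B(H) = 2
j = 2
O(p) = -3
z = -2 (z = 0 - 1*2 = 0 - 2 = -2)
s(W) = -2 + 3*W (s(W) = 4 - (-3)*(W - 2) = 4 - (-3)*(-2 + W) = 4 - (6 - 3*W) = 4 + (-6 + 3*W) = -2 + 3*W)
s(-67)/o = (-2 + 3*(-67))/178344 = (-2 - 201)*(1/178344) = -203*1/178344 = -203/178344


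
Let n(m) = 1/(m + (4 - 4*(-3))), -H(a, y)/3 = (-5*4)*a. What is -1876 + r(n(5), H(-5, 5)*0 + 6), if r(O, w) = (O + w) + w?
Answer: -39143/21 ≈ -1864.0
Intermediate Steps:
H(a, y) = 60*a (H(a, y) = -3*(-5*4)*a = -(-60)*a = 60*a)
n(m) = 1/(16 + m) (n(m) = 1/(m + (4 + 12)) = 1/(m + 16) = 1/(16 + m))
r(O, w) = O + 2*w
-1876 + r(n(5), H(-5, 5)*0 + 6) = -1876 + (1/(16 + 5) + 2*((60*(-5))*0 + 6)) = -1876 + (1/21 + 2*(-300*0 + 6)) = -1876 + (1/21 + 2*(0 + 6)) = -1876 + (1/21 + 2*6) = -1876 + (1/21 + 12) = -1876 + 253/21 = -39143/21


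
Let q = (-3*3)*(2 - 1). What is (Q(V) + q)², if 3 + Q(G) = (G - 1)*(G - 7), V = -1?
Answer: 16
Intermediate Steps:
q = -9 (q = -9*1 = -9)
Q(G) = -3 + (-1 + G)*(-7 + G) (Q(G) = -3 + (G - 1)*(G - 7) = -3 + (-1 + G)*(-7 + G))
(Q(V) + q)² = ((4 + (-1)² - 8*(-1)) - 9)² = ((4 + 1 + 8) - 9)² = (13 - 9)² = 4² = 16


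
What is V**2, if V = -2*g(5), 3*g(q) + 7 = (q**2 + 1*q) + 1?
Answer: 256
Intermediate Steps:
g(q) = -2 + q/3 + q**2/3 (g(q) = -7/3 + ((q**2 + 1*q) + 1)/3 = -7/3 + ((q**2 + q) + 1)/3 = -7/3 + ((q + q**2) + 1)/3 = -7/3 + (1 + q + q**2)/3 = -7/3 + (1/3 + q/3 + q**2/3) = -2 + q/3 + q**2/3)
V = -16 (V = -2*(-2 + (1/3)*5 + (1/3)*5**2) = -2*(-2 + 5/3 + (1/3)*25) = -2*(-2 + 5/3 + 25/3) = -2*8 = -16)
V**2 = (-16)**2 = 256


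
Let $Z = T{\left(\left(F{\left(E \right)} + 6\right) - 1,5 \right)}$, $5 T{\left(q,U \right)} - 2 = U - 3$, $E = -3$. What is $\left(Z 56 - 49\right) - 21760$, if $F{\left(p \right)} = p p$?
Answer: $- \frac{108821}{5} \approx -21764.0$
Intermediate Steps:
$F{\left(p \right)} = p^{2}$
$T{\left(q,U \right)} = - \frac{1}{5} + \frac{U}{5}$ ($T{\left(q,U \right)} = \frac{2}{5} + \frac{U - 3}{5} = \frac{2}{5} + \frac{-3 + U}{5} = \frac{2}{5} + \left(- \frac{3}{5} + \frac{U}{5}\right) = - \frac{1}{5} + \frac{U}{5}$)
$Z = \frac{4}{5}$ ($Z = - \frac{1}{5} + \frac{1}{5} \cdot 5 = - \frac{1}{5} + 1 = \frac{4}{5} \approx 0.8$)
$\left(Z 56 - 49\right) - 21760 = \left(\frac{4}{5} \cdot 56 - 49\right) - 21760 = \left(\frac{224}{5} - 49\right) - 21760 = - \frac{21}{5} - 21760 = - \frac{108821}{5}$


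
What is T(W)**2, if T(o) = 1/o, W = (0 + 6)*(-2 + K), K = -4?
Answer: 1/1296 ≈ 0.00077160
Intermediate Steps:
W = -36 (W = (0 + 6)*(-2 - 4) = 6*(-6) = -36)
T(W)**2 = (1/(-36))**2 = (-1/36)**2 = 1/1296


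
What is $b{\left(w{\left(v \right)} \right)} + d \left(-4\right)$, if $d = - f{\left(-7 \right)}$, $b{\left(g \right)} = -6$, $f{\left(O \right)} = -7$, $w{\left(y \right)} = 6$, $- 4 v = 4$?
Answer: $-34$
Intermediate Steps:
$v = -1$ ($v = \left(- \frac{1}{4}\right) 4 = -1$)
$d = 7$ ($d = \left(-1\right) \left(-7\right) = 7$)
$b{\left(w{\left(v \right)} \right)} + d \left(-4\right) = -6 + 7 \left(-4\right) = -6 - 28 = -34$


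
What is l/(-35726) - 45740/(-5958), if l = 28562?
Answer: 365983711/53213877 ≈ 6.8776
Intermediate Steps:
l/(-35726) - 45740/(-5958) = 28562/(-35726) - 45740/(-5958) = 28562*(-1/35726) - 45740*(-1/5958) = -14281/17863 + 22870/2979 = 365983711/53213877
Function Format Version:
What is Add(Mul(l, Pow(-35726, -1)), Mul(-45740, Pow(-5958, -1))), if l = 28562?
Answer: Rational(365983711, 53213877) ≈ 6.8776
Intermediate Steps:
Add(Mul(l, Pow(-35726, -1)), Mul(-45740, Pow(-5958, -1))) = Add(Mul(28562, Pow(-35726, -1)), Mul(-45740, Pow(-5958, -1))) = Add(Mul(28562, Rational(-1, 35726)), Mul(-45740, Rational(-1, 5958))) = Add(Rational(-14281, 17863), Rational(22870, 2979)) = Rational(365983711, 53213877)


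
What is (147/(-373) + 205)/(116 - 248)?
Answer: -3469/2238 ≈ -1.5500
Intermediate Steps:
(147/(-373) + 205)/(116 - 248) = (147*(-1/373) + 205)/(-132) = (-147/373 + 205)*(-1/132) = (76318/373)*(-1/132) = -3469/2238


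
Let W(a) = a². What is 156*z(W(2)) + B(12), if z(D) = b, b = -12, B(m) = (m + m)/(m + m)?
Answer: -1871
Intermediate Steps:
B(m) = 1 (B(m) = (2*m)/((2*m)) = (2*m)*(1/(2*m)) = 1)
z(D) = -12
156*z(W(2)) + B(12) = 156*(-12) + 1 = -1872 + 1 = -1871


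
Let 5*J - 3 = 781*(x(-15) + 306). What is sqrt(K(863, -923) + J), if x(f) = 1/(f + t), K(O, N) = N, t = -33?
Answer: sqrt(168737565)/60 ≈ 216.50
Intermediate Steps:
x(f) = 1/(-33 + f) (x(f) = 1/(f - 33) = 1/(-33 + f))
J = 11470691/240 (J = 3/5 + (781*(1/(-33 - 15) + 306))/5 = 3/5 + (781*(1/(-48) + 306))/5 = 3/5 + (781*(-1/48 + 306))/5 = 3/5 + (781*(14687/48))/5 = 3/5 + (1/5)*(11470547/48) = 3/5 + 11470547/240 = 11470691/240 ≈ 47795.)
sqrt(K(863, -923) + J) = sqrt(-923 + 11470691/240) = sqrt(11249171/240) = sqrt(168737565)/60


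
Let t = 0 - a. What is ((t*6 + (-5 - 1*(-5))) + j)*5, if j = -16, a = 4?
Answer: -200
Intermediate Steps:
t = -4 (t = 0 - 1*4 = 0 - 4 = -4)
((t*6 + (-5 - 1*(-5))) + j)*5 = ((-4*6 + (-5 - 1*(-5))) - 16)*5 = ((-24 + (-5 + 5)) - 16)*5 = ((-24 + 0) - 16)*5 = (-24 - 16)*5 = -40*5 = -200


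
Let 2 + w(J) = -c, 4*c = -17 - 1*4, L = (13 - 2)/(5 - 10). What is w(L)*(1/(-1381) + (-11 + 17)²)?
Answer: 646295/5524 ≈ 117.00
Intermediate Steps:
L = -11/5 (L = 11/(-5) = 11*(-⅕) = -11/5 ≈ -2.2000)
c = -21/4 (c = (-17 - 1*4)/4 = (-17 - 4)/4 = (¼)*(-21) = -21/4 ≈ -5.2500)
w(J) = 13/4 (w(J) = -2 - 1*(-21/4) = -2 + 21/4 = 13/4)
w(L)*(1/(-1381) + (-11 + 17)²) = 13*(1/(-1381) + (-11 + 17)²)/4 = 13*(-1/1381 + 6²)/4 = 13*(-1/1381 + 36)/4 = (13/4)*(49715/1381) = 646295/5524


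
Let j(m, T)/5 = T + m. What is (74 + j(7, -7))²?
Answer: 5476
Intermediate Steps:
j(m, T) = 5*T + 5*m (j(m, T) = 5*(T + m) = 5*T + 5*m)
(74 + j(7, -7))² = (74 + (5*(-7) + 5*7))² = (74 + (-35 + 35))² = (74 + 0)² = 74² = 5476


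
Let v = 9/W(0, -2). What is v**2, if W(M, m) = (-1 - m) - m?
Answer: 9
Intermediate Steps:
W(M, m) = -1 - 2*m
v = 3 (v = 9/(-1 - 2*(-2)) = 9/(-1 + 4) = 9/3 = 9*(1/3) = 3)
v**2 = 3**2 = 9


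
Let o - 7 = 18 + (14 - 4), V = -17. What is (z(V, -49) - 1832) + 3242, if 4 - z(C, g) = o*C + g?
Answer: 2058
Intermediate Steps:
o = 35 (o = 7 + (18 + (14 - 4)) = 7 + (18 + 10) = 7 + 28 = 35)
z(C, g) = 4 - g - 35*C (z(C, g) = 4 - (35*C + g) = 4 - (g + 35*C) = 4 + (-g - 35*C) = 4 - g - 35*C)
(z(V, -49) - 1832) + 3242 = ((4 - 1*(-49) - 35*(-17)) - 1832) + 3242 = ((4 + 49 + 595) - 1832) + 3242 = (648 - 1832) + 3242 = -1184 + 3242 = 2058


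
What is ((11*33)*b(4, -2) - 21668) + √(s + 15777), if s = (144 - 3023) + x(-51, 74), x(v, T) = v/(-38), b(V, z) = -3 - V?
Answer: -24209 + 5*√745066/38 ≈ -24095.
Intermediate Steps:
x(v, T) = -v/38 (x(v, T) = v*(-1/38) = -v/38)
s = -109351/38 (s = (144 - 3023) - 1/38*(-51) = -2879 + 51/38 = -109351/38 ≈ -2877.7)
((11*33)*b(4, -2) - 21668) + √(s + 15777) = ((11*33)*(-3 - 1*4) - 21668) + √(-109351/38 + 15777) = (363*(-3 - 4) - 21668) + √(490175/38) = (363*(-7) - 21668) + 5*√745066/38 = (-2541 - 21668) + 5*√745066/38 = -24209 + 5*√745066/38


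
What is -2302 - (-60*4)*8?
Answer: -382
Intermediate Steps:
-2302 - (-60*4)*8 = -2302 - (-12*20)*8 = -2302 - (-240)*8 = -2302 - 1*(-1920) = -2302 + 1920 = -382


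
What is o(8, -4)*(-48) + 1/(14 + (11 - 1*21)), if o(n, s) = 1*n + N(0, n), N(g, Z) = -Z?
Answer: ¼ ≈ 0.25000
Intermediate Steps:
o(n, s) = 0 (o(n, s) = 1*n - n = n - n = 0)
o(8, -4)*(-48) + 1/(14 + (11 - 1*21)) = 0*(-48) + 1/(14 + (11 - 1*21)) = 0 + 1/(14 + (11 - 21)) = 0 + 1/(14 - 10) = 0 + 1/4 = 0 + ¼ = ¼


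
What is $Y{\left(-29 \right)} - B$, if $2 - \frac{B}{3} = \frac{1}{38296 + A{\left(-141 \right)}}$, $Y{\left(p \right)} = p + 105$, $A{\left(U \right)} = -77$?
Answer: $\frac{2675333}{38219} \approx 70.0$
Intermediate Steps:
$Y{\left(p \right)} = 105 + p$
$B = \frac{229311}{38219}$ ($B = 6 - \frac{3}{38296 - 77} = 6 - \frac{3}{38219} = \frac{229311}{38219} \approx 5.9999$)
$Y{\left(-29 \right)} - B = \left(105 - 29\right) - \frac{229311}{38219} = 76 - \frac{229311}{38219} = \frac{2675333}{38219}$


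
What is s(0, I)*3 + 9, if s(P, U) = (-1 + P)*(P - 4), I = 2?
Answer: 21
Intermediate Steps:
s(P, U) = (-1 + P)*(-4 + P)
s(0, I)*3 + 9 = (4 + 0² - 5*0)*3 + 9 = (4 + 0 + 0)*3 + 9 = 4*3 + 9 = 12 + 9 = 21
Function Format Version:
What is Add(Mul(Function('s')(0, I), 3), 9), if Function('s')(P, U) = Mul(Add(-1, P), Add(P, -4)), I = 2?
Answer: 21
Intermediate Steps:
Function('s')(P, U) = Mul(Add(-1, P), Add(-4, P))
Add(Mul(Function('s')(0, I), 3), 9) = Add(Mul(Add(4, Pow(0, 2), Mul(-5, 0)), 3), 9) = Add(Mul(Add(4, 0, 0), 3), 9) = Add(Mul(4, 3), 9) = Add(12, 9) = 21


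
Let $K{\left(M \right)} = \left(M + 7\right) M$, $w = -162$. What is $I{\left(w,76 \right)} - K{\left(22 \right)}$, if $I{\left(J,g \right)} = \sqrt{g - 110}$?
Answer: $-638 + i \sqrt{34} \approx -638.0 + 5.831 i$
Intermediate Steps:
$I{\left(J,g \right)} = \sqrt{-110 + g}$
$K{\left(M \right)} = M \left(7 + M\right)$ ($K{\left(M \right)} = \left(7 + M\right) M = M \left(7 + M\right)$)
$I{\left(w,76 \right)} - K{\left(22 \right)} = \sqrt{-110 + 76} - 22 \left(7 + 22\right) = \sqrt{-34} - 22 \cdot 29 = i \sqrt{34} - 638 = -638 + i \sqrt{34}$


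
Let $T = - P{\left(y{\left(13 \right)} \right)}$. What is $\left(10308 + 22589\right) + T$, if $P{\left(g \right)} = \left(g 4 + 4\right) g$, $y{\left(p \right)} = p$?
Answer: $32169$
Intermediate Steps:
$P{\left(g \right)} = g \left(4 + 4 g\right)$ ($P{\left(g \right)} = \left(4 g + 4\right) g = \left(4 + 4 g\right) g = g \left(4 + 4 g\right)$)
$T = -728$ ($T = - 4 \cdot 13 \left(1 + 13\right) = - 4 \cdot 13 \cdot 14 = \left(-1\right) 728 = -728$)
$\left(10308 + 22589\right) + T = \left(10308 + 22589\right) - 728 = 32897 - 728 = 32169$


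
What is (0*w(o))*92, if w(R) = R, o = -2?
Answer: 0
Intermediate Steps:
(0*w(o))*92 = (0*(-2))*92 = 0*92 = 0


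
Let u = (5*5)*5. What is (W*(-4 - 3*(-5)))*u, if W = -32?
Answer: -44000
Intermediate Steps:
u = 125 (u = 25*5 = 125)
(W*(-4 - 3*(-5)))*u = -32*(-4 - 3*(-5))*125 = -32*(-4 + 15)*125 = -32*11*125 = -352*125 = -44000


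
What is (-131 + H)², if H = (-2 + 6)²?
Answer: 13225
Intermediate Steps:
H = 16 (H = 4² = 16)
(-131 + H)² = (-131 + 16)² = (-115)² = 13225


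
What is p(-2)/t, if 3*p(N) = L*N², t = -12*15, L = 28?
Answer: -28/135 ≈ -0.20741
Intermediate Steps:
t = -180
p(N) = 28*N²/3 (p(N) = (28*N²)/3 = 28*N²/3)
p(-2)/t = ((28/3)*(-2)²)/(-180) = ((28/3)*4)*(-1/180) = (112/3)*(-1/180) = -28/135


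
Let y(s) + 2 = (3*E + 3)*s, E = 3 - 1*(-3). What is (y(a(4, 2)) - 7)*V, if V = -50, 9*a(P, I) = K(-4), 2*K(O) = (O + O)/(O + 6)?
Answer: 2050/3 ≈ 683.33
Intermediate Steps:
E = 6 (E = 3 + 3 = 6)
K(O) = O/(6 + O) (K(O) = ((O + O)/(O + 6))/2 = ((2*O)/(6 + O))/2 = (2*O/(6 + O))/2 = O/(6 + O))
a(P, I) = -2/9 (a(P, I) = (-4/(6 - 4))/9 = (-4/2)/9 = (-4*½)/9 = (⅑)*(-2) = -2/9)
y(s) = -2 + 21*s (y(s) = -2 + (3*6 + 3)*s = -2 + (18 + 3)*s = -2 + 21*s)
(y(a(4, 2)) - 7)*V = ((-2 + 21*(-2/9)) - 7)*(-50) = ((-2 - 14/3) - 7)*(-50) = (-20/3 - 7)*(-50) = -41/3*(-50) = 2050/3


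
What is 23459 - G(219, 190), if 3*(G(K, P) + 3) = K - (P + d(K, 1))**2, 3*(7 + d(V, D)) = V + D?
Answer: 1222864/27 ≈ 45291.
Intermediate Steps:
d(V, D) = -7 + D/3 + V/3 (d(V, D) = -7 + (V + D)/3 = -7 + (D + V)/3 = -7 + (D/3 + V/3) = -7 + D/3 + V/3)
G(K, P) = -3 - (-20/3 + P + K/3)**2/3 + K/3 (G(K, P) = -3 + (K - (P + (-7 + (1/3)*1 + K/3))**2)/3 = -3 + (K - (P + (-7 + 1/3 + K/3))**2)/3 = -3 + (K - (P + (-20/3 + K/3))**2)/3 = -3 + (K - (-20/3 + P + K/3)**2)/3 = -3 + (-(-20/3 + P + K/3)**2/3 + K/3) = -3 - (-20/3 + P + K/3)**2/3 + K/3)
23459 - G(219, 190) = 23459 - (-3 - (-20 + 219 + 3*190)**2/27 + (1/3)*219) = 23459 - (-3 - (-20 + 219 + 570)**2/27 + 73) = 23459 - (-3 - 1/27*769**2 + 73) = 23459 - (-3 - 1/27*591361 + 73) = 23459 - (-3 - 591361/27 + 73) = 23459 - 1*(-589471/27) = 23459 + 589471/27 = 1222864/27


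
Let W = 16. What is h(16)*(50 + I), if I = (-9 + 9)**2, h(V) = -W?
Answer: -800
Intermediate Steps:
h(V) = -16 (h(V) = -1*16 = -16)
I = 0 (I = 0**2 = 0)
h(16)*(50 + I) = -16*(50 + 0) = -16*50 = -800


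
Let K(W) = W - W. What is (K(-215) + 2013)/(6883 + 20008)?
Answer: 2013/26891 ≈ 0.074858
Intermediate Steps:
K(W) = 0
(K(-215) + 2013)/(6883 + 20008) = (0 + 2013)/(6883 + 20008) = 2013/26891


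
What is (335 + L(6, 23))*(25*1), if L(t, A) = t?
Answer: 8525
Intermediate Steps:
(335 + L(6, 23))*(25*1) = (335 + 6)*(25*1) = 341*25 = 8525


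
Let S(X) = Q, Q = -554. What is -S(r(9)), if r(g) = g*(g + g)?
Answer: 554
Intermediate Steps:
r(g) = 2*g**2 (r(g) = g*(2*g) = 2*g**2)
S(X) = -554
-S(r(9)) = -1*(-554) = 554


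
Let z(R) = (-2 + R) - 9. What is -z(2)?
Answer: 9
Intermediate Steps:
z(R) = -11 + R
-z(2) = -(-11 + 2) = -1*(-9) = 9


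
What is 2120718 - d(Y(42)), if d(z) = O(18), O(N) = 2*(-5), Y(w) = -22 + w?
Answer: 2120728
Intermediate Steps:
O(N) = -10
d(z) = -10
2120718 - d(Y(42)) = 2120718 - 1*(-10) = 2120718 + 10 = 2120728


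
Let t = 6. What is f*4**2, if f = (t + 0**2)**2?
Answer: 576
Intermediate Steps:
f = 36 (f = (6 + 0**2)**2 = (6 + 0)**2 = 6**2 = 36)
f*4**2 = 36*4**2 = 36*16 = 576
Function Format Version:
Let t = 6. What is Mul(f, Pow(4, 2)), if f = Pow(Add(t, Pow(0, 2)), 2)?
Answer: 576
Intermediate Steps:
f = 36 (f = Pow(Add(6, Pow(0, 2)), 2) = Pow(Add(6, 0), 2) = Pow(6, 2) = 36)
Mul(f, Pow(4, 2)) = Mul(36, Pow(4, 2)) = Mul(36, 16) = 576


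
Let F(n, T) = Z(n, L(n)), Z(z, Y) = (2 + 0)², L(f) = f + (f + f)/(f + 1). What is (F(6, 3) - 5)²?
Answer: 1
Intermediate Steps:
L(f) = f + 2*f/(1 + f) (L(f) = f + (2*f)/(1 + f) = f + 2*f/(1 + f))
Z(z, Y) = 4 (Z(z, Y) = 2² = 4)
F(n, T) = 4
(F(6, 3) - 5)² = (4 - 5)² = (-1)² = 1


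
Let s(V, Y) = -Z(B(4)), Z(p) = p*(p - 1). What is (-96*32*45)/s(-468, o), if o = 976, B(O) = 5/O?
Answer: 442368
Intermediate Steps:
Z(p) = p*(-1 + p)
s(V, Y) = -5/16 (s(V, Y) = -5/4*(-1 + 5/4) = -5*(¼)*(-1 + 5*(¼)) = -5*(-1 + 5/4)/4 = -5/(4*4) = -1*5/16 = -5/16)
(-96*32*45)/s(-468, o) = (-96*32*45)/(-5/16) = -3072*45*(-16/5) = -138240*(-16/5) = 442368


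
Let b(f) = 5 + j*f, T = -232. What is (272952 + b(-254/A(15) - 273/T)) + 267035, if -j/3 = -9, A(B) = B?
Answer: 625897223/1160 ≈ 5.3957e+5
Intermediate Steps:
j = 27 (j = -3*(-9) = 27)
b(f) = 5 + 27*f
(272952 + b(-254/A(15) - 273/T)) + 267035 = (272952 + (5 + 27*(-254/15 - 273/(-232)))) + 267035 = (272952 + (5 + 27*(-254*1/15 - 273*(-1/232)))) + 267035 = (272952 + (5 + 27*(-254/15 + 273/232))) + 267035 = (272952 + (5 + 27*(-54833/3480))) + 267035 = (272952 + (5 - 493497/1160)) + 267035 = (272952 - 487697/1160) + 267035 = 316136623/1160 + 267035 = 625897223/1160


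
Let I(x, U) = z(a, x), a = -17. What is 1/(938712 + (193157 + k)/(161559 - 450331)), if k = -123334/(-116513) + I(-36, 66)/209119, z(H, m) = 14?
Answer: 7035953472876284/6604729250118696239901 ≈ 1.0653e-6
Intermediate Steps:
I(x, U) = 14
k = 25793113928/24365082047 (k = -123334/(-116513) + 14/209119 = -123334*(-1/116513) + 14*(1/209119) = 123334/116513 + 14/209119 = 25793113928/24365082047 ≈ 1.0586)
1/(938712 + (193157 + k)/(161559 - 450331)) = 1/(938712 + (193157 + 25793113928/24365082047)/(161559 - 450331)) = 1/(938712 + (4706311946066307/24365082047)/(-288772)) = 1/(938712 + (4706311946066307/24365082047)*(-1/288772)) = 1/(938712 - 4706311946066307/7035953472876284) = 1/(6604729250118696239901/7035953472876284) = 7035953472876284/6604729250118696239901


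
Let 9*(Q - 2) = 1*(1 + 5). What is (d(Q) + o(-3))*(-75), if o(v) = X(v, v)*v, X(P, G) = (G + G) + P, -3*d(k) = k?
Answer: -5875/3 ≈ -1958.3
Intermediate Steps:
Q = 8/3 (Q = 2 + (1*(1 + 5))/9 = 2 + (1*6)/9 = 2 + (⅑)*6 = 2 + ⅔ = 8/3 ≈ 2.6667)
d(k) = -k/3
X(P, G) = P + 2*G (X(P, G) = 2*G + P = P + 2*G)
o(v) = 3*v² (o(v) = (v + 2*v)*v = (3*v)*v = 3*v²)
(d(Q) + o(-3))*(-75) = (-⅓*8/3 + 3*(-3)²)*(-75) = (-8/9 + 3*9)*(-75) = (-8/9 + 27)*(-75) = (235/9)*(-75) = -5875/3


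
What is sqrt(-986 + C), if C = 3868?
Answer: sqrt(2882) ≈ 53.684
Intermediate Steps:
sqrt(-986 + C) = sqrt(-986 + 3868) = sqrt(2882)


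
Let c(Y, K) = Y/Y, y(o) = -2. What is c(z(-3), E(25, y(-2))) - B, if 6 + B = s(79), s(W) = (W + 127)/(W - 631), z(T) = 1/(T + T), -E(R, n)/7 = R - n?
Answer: 2035/276 ≈ 7.3732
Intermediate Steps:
E(R, n) = -7*R + 7*n (E(R, n) = -7*(R - n) = -7*R + 7*n)
z(T) = 1/(2*T)
s(W) = (127 + W)/(-631 + W)
B = -1759/276 (B = -6 + (127 + 79)/(-631 + 79) = -6 + 206/(-552) = -6 - 1/552*206 = -6 - 103/276 = -1759/276 ≈ -6.3732)
c(Y, K) = 1
c(z(-3), E(25, y(-2))) - B = 1 - 1*(-1759/276) = 1 + 1759/276 = 2035/276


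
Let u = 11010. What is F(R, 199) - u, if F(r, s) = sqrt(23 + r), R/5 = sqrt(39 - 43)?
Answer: -11010 + sqrt(23 + 10*I) ≈ -11005.0 + 1.0198*I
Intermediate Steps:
R = 10*I (R = 5*sqrt(39 - 43) = 5*sqrt(-4) = 5*(2*I) = 10*I ≈ 10.0*I)
F(R, 199) - u = sqrt(23 + 10*I) - 1*11010 = sqrt(23 + 10*I) - 11010 = -11010 + sqrt(23 + 10*I)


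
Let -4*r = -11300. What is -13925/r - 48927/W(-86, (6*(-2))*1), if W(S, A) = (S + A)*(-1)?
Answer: -5583337/11074 ≈ -504.18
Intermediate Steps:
r = 2825 (r = -1/4*(-11300) = 2825)
W(S, A) = -A - S (W(S, A) = (A + S)*(-1) = -A - S)
-13925/r - 48927/W(-86, (6*(-2))*1) = -13925/2825 - 48927/(-6*(-2) - 1*(-86)) = -13925*1/2825 - 48927/(-(-12) + 86) = -557/113 - 48927/(-1*(-12) + 86) = -557/113 - 48927/(12 + 86) = -557/113 - 48927/98 = -5583337/11074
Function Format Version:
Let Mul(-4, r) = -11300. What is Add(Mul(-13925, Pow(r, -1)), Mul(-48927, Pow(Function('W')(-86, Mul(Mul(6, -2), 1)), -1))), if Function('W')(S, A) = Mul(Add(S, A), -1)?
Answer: Rational(-5583337, 11074) ≈ -504.18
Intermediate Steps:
r = 2825 (r = Mul(Rational(-1, 4), -11300) = 2825)
Function('W')(S, A) = Add(Mul(-1, A), Mul(-1, S)) (Function('W')(S, A) = Mul(Add(A, S), -1) = Add(Mul(-1, A), Mul(-1, S)))
Add(Mul(-13925, Pow(r, -1)), Mul(-48927, Pow(Function('W')(-86, Mul(Mul(6, -2), 1)), -1))) = Add(Mul(-13925, Pow(2825, -1)), Mul(-48927, Pow(Add(Mul(-1, Mul(Mul(6, -2), 1)), Mul(-1, -86)), -1))) = Add(Mul(-13925, Rational(1, 2825)), Mul(-48927, Pow(Add(Mul(-1, Mul(-12, 1)), 86), -1))) = Add(Rational(-557, 113), Mul(-48927, Pow(Add(Mul(-1, -12), 86), -1))) = Add(Rational(-557, 113), Mul(-48927, Pow(Add(12, 86), -1))) = Add(Rational(-557, 113), Mul(-48927, Pow(98, -1))) = Add(Rational(-557, 113), Mul(-48927, Rational(1, 98))) = Add(Rational(-557, 113), Rational(-48927, 98)) = Rational(-5583337, 11074)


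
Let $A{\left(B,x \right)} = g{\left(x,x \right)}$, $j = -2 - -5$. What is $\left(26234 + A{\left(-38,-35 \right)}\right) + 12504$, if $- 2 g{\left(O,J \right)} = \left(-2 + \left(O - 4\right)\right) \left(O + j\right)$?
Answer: $38082$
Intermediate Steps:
$j = 3$ ($j = -2 + 5 = 3$)
$g{\left(O,J \right)} = - \frac{\left(-6 + O\right) \left(3 + O\right)}{2}$ ($g{\left(O,J \right)} = - \frac{\left(-2 + \left(O - 4\right)\right) \left(O + 3\right)}{2} = - \frac{\left(-2 + \left(-4 + O\right)\right) \left(3 + O\right)}{2} = - \frac{\left(-6 + O\right) \left(3 + O\right)}{2}$)
$A{\left(B,x \right)} = 9 - \frac{x^{2}}{2} + \frac{3 x}{2}$
$\left(26234 + A{\left(-38,-35 \right)}\right) + 12504 = \left(26234 + \left(9 - \frac{\left(-35\right)^{2}}{2} + \frac{3}{2} \left(-35\right)\right)\right) + 12504 = \left(26234 - 656\right) + 12504 = 25578 + 12504 = 38082$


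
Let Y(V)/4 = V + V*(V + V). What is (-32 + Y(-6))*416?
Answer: 96512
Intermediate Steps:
Y(V) = 4*V + 8*V² (Y(V) = 4*(V + V*(V + V)) = 4*(V + V*(2*V)) = 4*(V + 2*V²) = 4*V + 8*V²)
(-32 + Y(-6))*416 = (-32 + 4*(-6)*(1 + 2*(-6)))*416 = (-32 + 4*(-6)*(1 - 12))*416 = (-32 + 4*(-6)*(-11))*416 = (-32 + 264)*416 = 232*416 = 96512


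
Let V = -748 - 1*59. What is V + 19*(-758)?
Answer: -15209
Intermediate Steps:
V = -807 (V = -748 - 59 = -807)
V + 19*(-758) = -807 + 19*(-758) = -807 - 14402 = -15209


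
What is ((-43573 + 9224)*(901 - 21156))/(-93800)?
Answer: -19878257/2680 ≈ -7417.3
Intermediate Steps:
((-43573 + 9224)*(901 - 21156))/(-93800) = -34349*(-20255)*(-1/93800) = 695738995*(-1/93800) = -19878257/2680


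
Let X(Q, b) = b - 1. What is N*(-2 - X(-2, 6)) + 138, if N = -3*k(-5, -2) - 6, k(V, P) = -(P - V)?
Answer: 117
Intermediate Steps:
X(Q, b) = -1 + b
k(V, P) = V - P
N = 3 (N = -3*(-5 - 1*(-2)) - 6 = -3*(-5 + 2) - 6 = -3*(-3) - 6 = 9 - 6 = 3)
N*(-2 - X(-2, 6)) + 138 = 3*(-2 - (-1 + 6)) + 138 = 3*(-2 - 1*5) + 138 = 3*(-2 - 5) + 138 = 3*(-7) + 138 = -21 + 138 = 117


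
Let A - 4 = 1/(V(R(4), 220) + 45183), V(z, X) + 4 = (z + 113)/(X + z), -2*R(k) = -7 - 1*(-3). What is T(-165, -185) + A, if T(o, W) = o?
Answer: -1614806111/10029853 ≈ -161.00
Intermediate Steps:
R(k) = 2 (R(k) = -(-7 - 1*(-3))/2 = -(-7 + 3)/2 = -½*(-4) = 2)
V(z, X) = -4 + (113 + z)/(X + z) (V(z, X) = -4 + (z + 113)/(X + z) = -4 + (113 + z)/(X + z))
A = 40119634/10029853 (A = 4 + 1/((113 - 4*220 - 3*2)/(220 + 2) + 45183) = 4 + 1/((113 - 880 - 6)/222 + 45183) = 4 + 1/((1/222)*(-773) + 45183) = 4 + 1/(-773/222 + 45183) = 4 + 1/(10029853/222) = 4 + 222/10029853 = 40119634/10029853 ≈ 4.0000)
T(-165, -185) + A = -165 + 40119634/10029853 = -1614806111/10029853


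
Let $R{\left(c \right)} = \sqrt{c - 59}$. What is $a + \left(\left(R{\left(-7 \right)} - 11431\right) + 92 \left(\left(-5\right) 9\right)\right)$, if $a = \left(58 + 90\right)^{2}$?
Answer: $6333 + i \sqrt{66} \approx 6333.0 + 8.124 i$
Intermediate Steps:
$R{\left(c \right)} = \sqrt{-59 + c}$ ($R{\left(c \right)} = \sqrt{c - 59} = \sqrt{-59 + c}$)
$a = 21904$ ($a = 148^{2} = 21904$)
$a + \left(\left(R{\left(-7 \right)} - 11431\right) + 92 \left(\left(-5\right) 9\right)\right) = 21904 - \left(11431 - \sqrt{-59 - 7} - \left(-460\right) 9\right) = 21904 + \left(\left(\sqrt{-66} - 11431\right) + 92 \left(-45\right)\right) = 21904 - \left(15571 - i \sqrt{66}\right) = 6333 + i \sqrt{66}$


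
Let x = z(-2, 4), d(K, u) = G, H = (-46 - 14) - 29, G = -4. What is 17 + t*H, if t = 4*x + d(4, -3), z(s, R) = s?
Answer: 1085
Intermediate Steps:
H = -89 (H = -60 - 29 = -89)
d(K, u) = -4
x = -2
t = -12 (t = 4*(-2) - 4 = -8 - 4 = -12)
17 + t*H = 17 - 12*(-89) = 17 + 1068 = 1085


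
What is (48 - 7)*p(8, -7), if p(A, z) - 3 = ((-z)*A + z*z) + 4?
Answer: 4592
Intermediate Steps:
p(A, z) = 7 + z² - A*z (p(A, z) = 3 + (((-z)*A + z*z) + 4) = 3 + ((-A*z + z²) + 4) = 3 + ((z² - A*z) + 4) = 3 + (4 + z² - A*z) = 7 + z² - A*z)
(48 - 7)*p(8, -7) = (48 - 7)*(7 + (-7)² - 1*8*(-7)) = 41*(7 + 49 + 56) = 41*112 = 4592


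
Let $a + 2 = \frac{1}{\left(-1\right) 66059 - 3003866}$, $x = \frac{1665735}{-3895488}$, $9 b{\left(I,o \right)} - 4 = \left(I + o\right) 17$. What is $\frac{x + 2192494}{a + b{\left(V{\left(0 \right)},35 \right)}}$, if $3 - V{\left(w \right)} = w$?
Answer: $\frac{26219714909674489725}{839777439547712} \approx 31222.0$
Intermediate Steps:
$V{\left(w \right)} = 3 - w$
$b{\left(I,o \right)} = \frac{4}{9} + \frac{17 I}{9} + \frac{17 o}{9}$ ($b{\left(I,o \right)} = \frac{4}{9} + \frac{\left(I + o\right) 17}{9} = \frac{4}{9} + \frac{17 I + 17 o}{9} = \frac{4}{9} + \left(\frac{17 I}{9} + \frac{17 o}{9}\right) = \frac{4}{9} + \frac{17 I}{9} + \frac{17 o}{9}$)
$x = - \frac{555245}{1298496}$ ($x = 1665735 \left(- \frac{1}{3895488}\right) = - \frac{555245}{1298496} \approx -0.42761$)
$a = - \frac{6139851}{3069925}$ ($a = -2 + \frac{1}{\left(-1\right) 66059 - 3003866} = -2 + \frac{1}{-66059 - 3003866} = -2 + \frac{1}{-3069925} = -2 - \frac{1}{3069925} = - \frac{6139851}{3069925} \approx -2.0$)
$\frac{x + 2192494}{a + b{\left(V{\left(0 \right)},35 \right)}} = \frac{- \frac{555245}{1298496} + 2192494}{- \frac{6139851}{3069925} + \left(\frac{4}{9} + \frac{17 \left(3 - 0\right)}{9} + \frac{17}{9} \cdot 35\right)} = \frac{2846944133779}{1298496 \left(- \frac{6139851}{3069925} + \left(\frac{4}{9} + \frac{17 \left(3 + 0\right)}{9} + \frac{595}{9}\right)\right)} = \frac{2846944133779}{1298496 \left(- \frac{6139851}{3069925} + \left(\frac{4}{9} + \frac{17}{9} \cdot 3 + \frac{595}{9}\right)\right)} = \frac{2846944133779}{1298496 \left(- \frac{6139851}{3069925} + \left(\frac{4}{9} + \frac{17}{3} + \frac{595}{9}\right)\right)} = \frac{2846944133779}{1298496 \left(- \frac{6139851}{3069925} + \frac{650}{9}\right)} = \frac{2846944133779}{1298496 \cdot \frac{1940192591}{27629325}} = \frac{2846944133779}{1298496} \cdot \frac{27629325}{1940192591} = \frac{26219714909674489725}{839777439547712}$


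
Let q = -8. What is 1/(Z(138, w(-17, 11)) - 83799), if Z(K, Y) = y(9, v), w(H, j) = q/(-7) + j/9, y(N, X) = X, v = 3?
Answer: -1/83796 ≈ -1.1934e-5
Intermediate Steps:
w(H, j) = 8/7 + j/9 (w(H, j) = -8/(-7) + j/9 = -8*(-⅐) + j*(⅑) = 8/7 + j/9)
Z(K, Y) = 3
1/(Z(138, w(-17, 11)) - 83799) = 1/(3 - 83799) = 1/(-83796) = -1/83796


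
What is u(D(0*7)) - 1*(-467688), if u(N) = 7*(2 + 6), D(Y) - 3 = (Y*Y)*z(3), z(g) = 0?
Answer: 467744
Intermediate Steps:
D(Y) = 3 (D(Y) = 3 + (Y*Y)*0 = 3 + Y²*0 = 3 + 0 = 3)
u(N) = 56 (u(N) = 7*8 = 56)
u(D(0*7)) - 1*(-467688) = 56 - 1*(-467688) = 56 + 467688 = 467744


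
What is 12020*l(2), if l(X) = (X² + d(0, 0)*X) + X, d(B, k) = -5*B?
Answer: 72120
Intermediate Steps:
l(X) = X + X² (l(X) = (X² + (-5*0)*X) + X = (X² + 0*X) + X = (X² + 0) + X = X² + X = X + X²)
12020*l(2) = 12020*(2*(1 + 2)) = 12020*(2*3) = 12020*6 = 72120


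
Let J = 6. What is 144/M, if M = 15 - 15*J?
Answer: -48/25 ≈ -1.9200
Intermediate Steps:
M = -75 (M = 15 - 15*6 = 15 - 90 = -75)
144/M = 144/(-75) = -1/75*144 = -48/25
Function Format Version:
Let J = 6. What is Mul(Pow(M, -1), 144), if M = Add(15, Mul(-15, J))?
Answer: Rational(-48, 25) ≈ -1.9200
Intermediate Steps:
M = -75 (M = Add(15, Mul(-15, 6)) = Add(15, -90) = -75)
Mul(Pow(M, -1), 144) = Mul(Pow(-75, -1), 144) = Mul(Rational(-1, 75), 144) = Rational(-48, 25)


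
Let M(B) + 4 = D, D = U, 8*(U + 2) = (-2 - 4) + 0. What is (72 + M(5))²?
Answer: 68121/16 ≈ 4257.6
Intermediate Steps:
U = -11/4 (U = -2 + ((-2 - 4) + 0)/8 = -2 + (-6 + 0)/8 = -2 + (⅛)*(-6) = -2 - ¾ = -11/4 ≈ -2.7500)
D = -11/4 ≈ -2.7500
M(B) = -27/4 (M(B) = -4 - 11/4 = -27/4)
(72 + M(5))² = (72 - 27/4)² = (261/4)² = 68121/16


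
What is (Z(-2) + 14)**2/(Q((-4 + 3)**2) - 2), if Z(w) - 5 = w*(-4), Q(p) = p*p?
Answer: -729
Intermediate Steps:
Q(p) = p**2
Z(w) = 5 - 4*w (Z(w) = 5 + w*(-4) = 5 - 4*w)
(Z(-2) + 14)**2/(Q((-4 + 3)**2) - 2) = ((5 - 4*(-2)) + 14)**2/(((-4 + 3)**2)**2 - 2) = ((5 + 8) + 14)**2/(((-1)**2)**2 - 2) = (13 + 14)**2/(1**2 - 2) = 27**2/(1 - 2) = 729/(-1) = 729*(-1) = -729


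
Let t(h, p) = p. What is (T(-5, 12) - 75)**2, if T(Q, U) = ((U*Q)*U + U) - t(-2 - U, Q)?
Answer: 605284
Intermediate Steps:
T(Q, U) = U - Q + Q*U**2 (T(Q, U) = ((U*Q)*U + U) - Q = ((Q*U)*U + U) - Q = (Q*U**2 + U) - Q = (U + Q*U**2) - Q = U - Q + Q*U**2)
(T(-5, 12) - 75)**2 = ((12 - 1*(-5) - 5*12**2) - 75)**2 = ((12 + 5 - 5*144) - 75)**2 = ((12 + 5 - 720) - 75)**2 = (-703 - 75)**2 = (-778)**2 = 605284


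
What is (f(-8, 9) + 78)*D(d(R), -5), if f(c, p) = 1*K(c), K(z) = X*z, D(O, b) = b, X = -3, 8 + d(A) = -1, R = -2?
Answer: -510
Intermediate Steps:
d(A) = -9 (d(A) = -8 - 1 = -9)
K(z) = -3*z
f(c, p) = -3*c (f(c, p) = 1*(-3*c) = -3*c)
(f(-8, 9) + 78)*D(d(R), -5) = (-3*(-8) + 78)*(-5) = (24 + 78)*(-5) = 102*(-5) = -510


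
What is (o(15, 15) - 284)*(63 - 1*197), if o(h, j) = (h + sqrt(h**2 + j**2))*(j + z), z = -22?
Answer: 52126 + 14070*sqrt(2) ≈ 72024.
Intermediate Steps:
o(h, j) = (-22 + j)*(h + sqrt(h**2 + j**2)) (o(h, j) = (h + sqrt(h**2 + j**2))*(j - 22) = (h + sqrt(h**2 + j**2))*(-22 + j) = (-22 + j)*(h + sqrt(h**2 + j**2)))
(o(15, 15) - 284)*(63 - 1*197) = ((-22*15 - 22*sqrt(15**2 + 15**2) + 15*15 + 15*sqrt(15**2 + 15**2)) - 284)*(63 - 1*197) = ((-330 - 22*sqrt(225 + 225) + 225 + 15*sqrt(225 + 225)) - 284)*(63 - 197) = ((-330 - 330*sqrt(2) + 225 + 15*sqrt(450)) - 284)*(-134) = ((-330 - 330*sqrt(2) + 225 + 15*(15*sqrt(2))) - 284)*(-134) = ((-330 - 330*sqrt(2) + 225 + 225*sqrt(2)) - 284)*(-134) = ((-105 - 105*sqrt(2)) - 284)*(-134) = (-389 - 105*sqrt(2))*(-134) = 52126 + 14070*sqrt(2)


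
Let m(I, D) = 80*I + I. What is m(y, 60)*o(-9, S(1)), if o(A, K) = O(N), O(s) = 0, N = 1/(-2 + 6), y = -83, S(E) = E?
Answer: 0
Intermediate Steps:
N = 1/4 ≈ 0.25000
m(I, D) = 81*I
o(A, K) = 0
m(y, 60)*o(-9, S(1)) = (81*(-83))*0 = -6723*0 = 0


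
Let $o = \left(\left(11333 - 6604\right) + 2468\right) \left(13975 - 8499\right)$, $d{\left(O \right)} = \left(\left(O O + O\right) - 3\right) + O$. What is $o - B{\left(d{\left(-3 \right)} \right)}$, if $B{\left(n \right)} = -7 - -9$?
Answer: $39410770$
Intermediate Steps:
$d{\left(O \right)} = -3 + O^{2} + 2 O$ ($d{\left(O \right)} = \left(\left(O^{2} + O\right) - 3\right) + O = \left(\left(O + O^{2}\right) - 3\right) + O = \left(-3 + O + O^{2}\right) + O = -3 + O^{2} + 2 O$)
$B{\left(n \right)} = 2$ ($B{\left(n \right)} = -7 + 9 = 2$)
$o = 39410772$ ($o = \left(\left(11333 - 6604\right) + 2468\right) 5476 = \left(4729 + 2468\right) 5476 = 7197 \cdot 5476 = 39410772$)
$o - B{\left(d{\left(-3 \right)} \right)} = 39410772 - 2 = 39410770$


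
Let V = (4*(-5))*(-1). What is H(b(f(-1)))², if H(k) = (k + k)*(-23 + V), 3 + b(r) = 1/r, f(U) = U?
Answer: 576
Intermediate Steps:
V = 20 (V = -20*(-1) = 20)
b(r) = -3 + 1/r
H(k) = -6*k (H(k) = (k + k)*(-23 + 20) = (2*k)*(-3) = -6*k)
H(b(f(-1)))² = (-6*(-3 + 1/(-1)))² = (-6*(-3 - 1))² = (-6*(-4))² = 24² = 576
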